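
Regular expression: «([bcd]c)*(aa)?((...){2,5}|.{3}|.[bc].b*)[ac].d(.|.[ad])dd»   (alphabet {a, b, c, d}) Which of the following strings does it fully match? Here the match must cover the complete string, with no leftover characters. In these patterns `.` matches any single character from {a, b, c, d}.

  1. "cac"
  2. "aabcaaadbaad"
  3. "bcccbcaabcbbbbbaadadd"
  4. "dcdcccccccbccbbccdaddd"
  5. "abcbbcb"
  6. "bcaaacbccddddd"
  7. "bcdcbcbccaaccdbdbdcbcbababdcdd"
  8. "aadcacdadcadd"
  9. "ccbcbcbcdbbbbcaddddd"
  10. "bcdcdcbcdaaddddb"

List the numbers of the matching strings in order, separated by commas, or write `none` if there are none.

3, 4, 6, 9

1. "cac" → no match — must end with "dd"
2. "aabcaaadbaad" → no match — must end with "dd"
3 → match
4 → match
5. "abcbbcb" → no match — must end with "dd"
6 → match
7 → no match
8 → no match
9 → match
10 → no match — must end with "dd"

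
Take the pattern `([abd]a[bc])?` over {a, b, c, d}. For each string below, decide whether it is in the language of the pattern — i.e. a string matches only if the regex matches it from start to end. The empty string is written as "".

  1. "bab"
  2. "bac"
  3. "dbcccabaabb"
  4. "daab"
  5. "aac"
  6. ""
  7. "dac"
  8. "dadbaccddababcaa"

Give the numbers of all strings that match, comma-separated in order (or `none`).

1 → match
2 → match
3 → no match
4 → no match
5 → match
6 → match
7 → match
8 → no match

1, 2, 5, 6, 7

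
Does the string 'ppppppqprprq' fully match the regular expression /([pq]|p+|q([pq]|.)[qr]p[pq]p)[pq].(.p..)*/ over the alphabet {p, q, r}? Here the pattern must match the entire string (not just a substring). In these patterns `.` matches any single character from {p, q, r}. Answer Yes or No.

Yes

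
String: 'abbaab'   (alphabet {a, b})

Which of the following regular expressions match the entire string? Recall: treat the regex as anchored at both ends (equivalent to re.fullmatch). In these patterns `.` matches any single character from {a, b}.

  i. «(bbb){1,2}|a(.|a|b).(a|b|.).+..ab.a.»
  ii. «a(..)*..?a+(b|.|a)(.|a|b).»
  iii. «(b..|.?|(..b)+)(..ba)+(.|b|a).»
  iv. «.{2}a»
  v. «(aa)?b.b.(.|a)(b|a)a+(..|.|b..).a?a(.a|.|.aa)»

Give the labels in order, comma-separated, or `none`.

i → no match
ii → no match
iii → match
iv → no match — must end with 'a'
v → no match

iii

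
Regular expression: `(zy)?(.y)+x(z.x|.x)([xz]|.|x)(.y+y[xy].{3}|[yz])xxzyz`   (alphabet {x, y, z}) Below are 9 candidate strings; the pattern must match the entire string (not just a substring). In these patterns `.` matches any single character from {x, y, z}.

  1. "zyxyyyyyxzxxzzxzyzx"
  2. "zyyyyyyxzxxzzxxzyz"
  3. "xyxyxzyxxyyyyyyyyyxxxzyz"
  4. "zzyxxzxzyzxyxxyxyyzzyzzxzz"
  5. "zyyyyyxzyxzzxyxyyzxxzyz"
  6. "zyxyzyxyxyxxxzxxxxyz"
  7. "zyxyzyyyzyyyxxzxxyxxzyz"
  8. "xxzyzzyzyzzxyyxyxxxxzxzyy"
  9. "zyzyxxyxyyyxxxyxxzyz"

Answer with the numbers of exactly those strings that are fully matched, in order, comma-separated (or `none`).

1 → no match — must end with "xxzyz"
2 → no match
3 → match
4 → no match — must end with "xxzyz"
5 → no match
6 → no match — must end with "xxzyz"
7 → no match
8 → no match — must end with "xxzyz"
9 → no match

3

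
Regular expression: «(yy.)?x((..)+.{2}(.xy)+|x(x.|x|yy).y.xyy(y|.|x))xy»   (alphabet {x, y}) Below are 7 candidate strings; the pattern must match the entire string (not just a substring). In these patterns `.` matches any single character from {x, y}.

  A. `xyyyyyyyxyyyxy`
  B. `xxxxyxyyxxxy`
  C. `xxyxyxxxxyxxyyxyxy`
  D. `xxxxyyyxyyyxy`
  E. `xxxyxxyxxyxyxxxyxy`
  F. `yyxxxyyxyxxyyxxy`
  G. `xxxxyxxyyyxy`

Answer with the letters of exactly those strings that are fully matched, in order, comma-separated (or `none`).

C, D, E, F, G

A → no match
B → no match
C → match
D → match
E → match
F → match
G → match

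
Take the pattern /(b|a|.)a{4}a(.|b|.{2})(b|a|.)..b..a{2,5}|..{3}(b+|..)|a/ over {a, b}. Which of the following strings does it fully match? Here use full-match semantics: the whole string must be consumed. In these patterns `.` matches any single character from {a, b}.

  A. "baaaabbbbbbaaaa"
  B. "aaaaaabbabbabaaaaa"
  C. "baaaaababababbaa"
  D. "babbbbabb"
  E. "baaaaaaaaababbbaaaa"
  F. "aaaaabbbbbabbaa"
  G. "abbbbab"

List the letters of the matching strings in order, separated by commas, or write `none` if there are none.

A → no match
B → match
C → no match
D → no match
E → no match
F → no match
G → no match

B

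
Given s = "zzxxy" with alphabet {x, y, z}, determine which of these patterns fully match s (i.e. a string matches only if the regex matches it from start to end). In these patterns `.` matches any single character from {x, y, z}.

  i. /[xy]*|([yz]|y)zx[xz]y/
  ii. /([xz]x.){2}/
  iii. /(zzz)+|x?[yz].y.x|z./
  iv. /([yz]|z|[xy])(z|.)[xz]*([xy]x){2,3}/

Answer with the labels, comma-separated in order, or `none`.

i → match
ii → no match
iii → no match
iv → no match — must end with "x"

i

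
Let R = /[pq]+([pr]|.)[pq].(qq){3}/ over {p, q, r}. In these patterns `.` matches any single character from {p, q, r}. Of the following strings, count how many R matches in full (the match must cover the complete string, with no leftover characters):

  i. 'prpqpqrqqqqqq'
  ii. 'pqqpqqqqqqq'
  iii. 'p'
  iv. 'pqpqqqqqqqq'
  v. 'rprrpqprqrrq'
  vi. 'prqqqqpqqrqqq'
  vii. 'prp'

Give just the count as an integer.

2

i → no match
ii. 'pqqpqqqqqqq' → match
iii. 'p' → no match — must end with 'qq'
iv. 'pqpqqqqqqqq' → match
v. 'rprrpqprqrrq' → no match — must end with 'qq'
vi → no match
vii. 'prp' → no match — must end with 'qq'
Total matched: 2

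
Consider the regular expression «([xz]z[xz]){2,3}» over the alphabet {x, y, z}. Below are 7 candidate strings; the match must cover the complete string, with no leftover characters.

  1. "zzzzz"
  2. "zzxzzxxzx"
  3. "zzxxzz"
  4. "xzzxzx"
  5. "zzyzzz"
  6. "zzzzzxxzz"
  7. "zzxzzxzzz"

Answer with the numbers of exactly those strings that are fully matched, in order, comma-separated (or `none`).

1 → no match
2 → match
3 → match
4 → match
5 → no match
6 → match
7 → match

2, 3, 4, 6, 7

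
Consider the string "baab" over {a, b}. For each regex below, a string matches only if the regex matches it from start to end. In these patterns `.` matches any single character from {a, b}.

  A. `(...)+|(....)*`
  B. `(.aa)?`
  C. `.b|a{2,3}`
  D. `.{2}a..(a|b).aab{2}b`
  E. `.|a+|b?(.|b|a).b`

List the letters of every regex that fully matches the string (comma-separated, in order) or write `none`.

A → match
B → no match
C → no match
D → no match — must end with "bb"
E → match

A, E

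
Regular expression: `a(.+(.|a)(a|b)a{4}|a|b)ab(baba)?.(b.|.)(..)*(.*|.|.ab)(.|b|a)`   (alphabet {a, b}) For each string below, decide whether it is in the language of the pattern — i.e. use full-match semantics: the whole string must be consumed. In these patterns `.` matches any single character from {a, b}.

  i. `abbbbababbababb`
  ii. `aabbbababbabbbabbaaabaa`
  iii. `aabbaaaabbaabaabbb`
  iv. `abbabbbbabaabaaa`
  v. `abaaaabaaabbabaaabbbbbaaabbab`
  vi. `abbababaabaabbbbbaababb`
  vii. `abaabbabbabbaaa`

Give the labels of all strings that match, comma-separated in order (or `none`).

i → no match
ii → no match
iii → no match
iv → no match
v → no match
vi → no match
vii → no match

none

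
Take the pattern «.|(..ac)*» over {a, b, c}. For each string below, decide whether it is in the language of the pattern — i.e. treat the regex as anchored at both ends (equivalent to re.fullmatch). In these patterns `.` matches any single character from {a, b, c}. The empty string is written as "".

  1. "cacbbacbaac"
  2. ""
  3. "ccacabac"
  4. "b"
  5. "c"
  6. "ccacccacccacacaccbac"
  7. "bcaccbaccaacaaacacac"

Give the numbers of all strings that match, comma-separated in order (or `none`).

1 → no match
2 → match
3 → match
4 → match
5 → match
6 → match
7 → match

2, 3, 4, 5, 6, 7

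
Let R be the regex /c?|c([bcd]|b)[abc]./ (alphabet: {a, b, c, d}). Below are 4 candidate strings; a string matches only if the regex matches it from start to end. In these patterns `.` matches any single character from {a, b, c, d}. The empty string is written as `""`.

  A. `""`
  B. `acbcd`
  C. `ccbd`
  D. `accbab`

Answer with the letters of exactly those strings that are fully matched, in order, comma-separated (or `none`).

A, C

A → match
B → no match
C → match
D → no match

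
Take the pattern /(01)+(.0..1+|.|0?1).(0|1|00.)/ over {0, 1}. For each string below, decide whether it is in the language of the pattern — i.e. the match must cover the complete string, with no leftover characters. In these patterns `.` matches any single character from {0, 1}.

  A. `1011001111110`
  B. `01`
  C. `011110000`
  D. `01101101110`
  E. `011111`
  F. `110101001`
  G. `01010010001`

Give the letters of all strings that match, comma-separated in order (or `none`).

none

A → no match — must start with `01`
B → no match
C → no match
D → no match
E → no match
F → no match — must start with `01`
G → no match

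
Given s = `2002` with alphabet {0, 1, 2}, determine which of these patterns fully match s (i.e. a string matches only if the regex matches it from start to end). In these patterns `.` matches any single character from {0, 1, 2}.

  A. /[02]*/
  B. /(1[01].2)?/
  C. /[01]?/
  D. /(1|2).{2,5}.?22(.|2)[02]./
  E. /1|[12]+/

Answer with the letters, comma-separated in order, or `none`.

A → match
B → no match
C → no match
D → no match
E → no match

A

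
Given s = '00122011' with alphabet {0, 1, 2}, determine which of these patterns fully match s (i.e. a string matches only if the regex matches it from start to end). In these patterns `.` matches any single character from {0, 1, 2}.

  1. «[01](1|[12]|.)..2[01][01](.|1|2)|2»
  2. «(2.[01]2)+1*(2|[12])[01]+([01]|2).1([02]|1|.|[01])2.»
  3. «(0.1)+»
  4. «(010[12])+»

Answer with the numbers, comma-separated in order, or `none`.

1 → match
2 → no match — must start with '2'
3 → no match
4 → no match — must start with '010'

1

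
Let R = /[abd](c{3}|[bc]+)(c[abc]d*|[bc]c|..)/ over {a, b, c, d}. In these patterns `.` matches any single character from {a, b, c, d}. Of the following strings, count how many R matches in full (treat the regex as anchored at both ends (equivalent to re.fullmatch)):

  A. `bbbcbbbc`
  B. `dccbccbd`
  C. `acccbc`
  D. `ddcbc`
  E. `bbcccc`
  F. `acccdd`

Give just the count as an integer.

A → match
B → match
C → match
D → no match
E → match
F → match
Total matched: 5

5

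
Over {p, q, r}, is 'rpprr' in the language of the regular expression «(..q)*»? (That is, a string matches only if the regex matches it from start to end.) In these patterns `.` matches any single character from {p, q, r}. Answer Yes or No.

No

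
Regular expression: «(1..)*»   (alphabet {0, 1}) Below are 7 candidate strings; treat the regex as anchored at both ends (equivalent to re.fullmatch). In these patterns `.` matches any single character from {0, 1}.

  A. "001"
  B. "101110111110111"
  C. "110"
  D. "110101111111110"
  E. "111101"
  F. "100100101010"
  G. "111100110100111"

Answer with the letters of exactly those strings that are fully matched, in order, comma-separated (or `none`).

B, C, D, E, G

A → no match
B → match
C → match
D → match
E → match
F → no match
G → match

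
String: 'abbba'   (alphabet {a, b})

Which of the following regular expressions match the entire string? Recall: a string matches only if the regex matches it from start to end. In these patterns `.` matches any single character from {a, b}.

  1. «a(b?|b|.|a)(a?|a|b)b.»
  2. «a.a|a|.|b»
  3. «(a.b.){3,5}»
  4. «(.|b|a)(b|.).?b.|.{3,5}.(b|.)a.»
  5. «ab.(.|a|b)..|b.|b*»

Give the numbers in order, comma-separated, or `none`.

1 → match
2 → no match
3 → no match
4 → match
5 → no match

1, 4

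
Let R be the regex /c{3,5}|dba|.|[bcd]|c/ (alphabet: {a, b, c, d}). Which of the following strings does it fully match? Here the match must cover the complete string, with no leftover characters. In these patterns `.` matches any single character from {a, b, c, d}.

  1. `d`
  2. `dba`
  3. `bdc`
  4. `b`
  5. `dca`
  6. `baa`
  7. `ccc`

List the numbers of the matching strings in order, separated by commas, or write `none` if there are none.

1 → match
2 → match
3 → no match
4 → match
5 → no match
6 → no match
7 → match

1, 2, 4, 7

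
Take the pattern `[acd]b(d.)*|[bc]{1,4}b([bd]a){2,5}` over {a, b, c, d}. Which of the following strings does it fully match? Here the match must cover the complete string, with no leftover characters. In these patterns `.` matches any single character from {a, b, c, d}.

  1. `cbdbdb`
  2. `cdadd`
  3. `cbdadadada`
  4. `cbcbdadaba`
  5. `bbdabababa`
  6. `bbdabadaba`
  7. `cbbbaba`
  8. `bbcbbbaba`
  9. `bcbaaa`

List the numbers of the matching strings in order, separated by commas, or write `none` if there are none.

1 → match
2 → no match
3 → match
4 → match
5 → match
6 → match
7 → match
8 → match
9 → no match

1, 3, 4, 5, 6, 7, 8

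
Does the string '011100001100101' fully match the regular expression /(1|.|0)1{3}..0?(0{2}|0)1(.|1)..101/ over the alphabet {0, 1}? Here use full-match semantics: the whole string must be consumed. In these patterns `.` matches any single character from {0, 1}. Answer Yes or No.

Yes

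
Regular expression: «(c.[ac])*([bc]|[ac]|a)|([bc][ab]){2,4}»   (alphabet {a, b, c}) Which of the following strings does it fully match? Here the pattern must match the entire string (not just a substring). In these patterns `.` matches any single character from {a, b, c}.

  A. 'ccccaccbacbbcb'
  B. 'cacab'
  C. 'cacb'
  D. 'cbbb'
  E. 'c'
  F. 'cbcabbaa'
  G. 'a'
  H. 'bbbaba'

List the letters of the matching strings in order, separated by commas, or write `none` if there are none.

A → no match
B → no match
C → match
D → match
E → match
F → no match
G → match
H → match

C, D, E, G, H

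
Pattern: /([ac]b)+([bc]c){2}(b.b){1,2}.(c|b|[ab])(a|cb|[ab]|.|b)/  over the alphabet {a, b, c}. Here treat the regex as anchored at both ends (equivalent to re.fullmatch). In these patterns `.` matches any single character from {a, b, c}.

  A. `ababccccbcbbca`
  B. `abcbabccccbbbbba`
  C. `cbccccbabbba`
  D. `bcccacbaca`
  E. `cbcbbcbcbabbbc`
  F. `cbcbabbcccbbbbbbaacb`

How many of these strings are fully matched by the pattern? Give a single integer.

5

A → match
B → match
C → match
D → no match
E → match
F → match
Total matched: 5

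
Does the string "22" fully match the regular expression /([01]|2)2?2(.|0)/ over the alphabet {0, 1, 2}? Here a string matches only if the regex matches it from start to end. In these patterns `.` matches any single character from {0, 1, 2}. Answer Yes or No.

No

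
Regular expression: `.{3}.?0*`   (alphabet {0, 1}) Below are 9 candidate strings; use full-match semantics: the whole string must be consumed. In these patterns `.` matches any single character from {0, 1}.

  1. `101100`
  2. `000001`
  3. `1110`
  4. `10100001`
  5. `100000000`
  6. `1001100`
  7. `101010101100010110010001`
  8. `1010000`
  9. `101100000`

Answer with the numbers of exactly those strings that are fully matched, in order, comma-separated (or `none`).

1, 3, 5, 8, 9

1 → match
2 → no match
3 → match
4 → no match
5 → match
6 → no match
7 → no match
8 → match
9 → match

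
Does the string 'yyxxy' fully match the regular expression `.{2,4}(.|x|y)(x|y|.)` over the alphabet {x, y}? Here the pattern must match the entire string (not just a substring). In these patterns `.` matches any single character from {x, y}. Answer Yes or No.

Yes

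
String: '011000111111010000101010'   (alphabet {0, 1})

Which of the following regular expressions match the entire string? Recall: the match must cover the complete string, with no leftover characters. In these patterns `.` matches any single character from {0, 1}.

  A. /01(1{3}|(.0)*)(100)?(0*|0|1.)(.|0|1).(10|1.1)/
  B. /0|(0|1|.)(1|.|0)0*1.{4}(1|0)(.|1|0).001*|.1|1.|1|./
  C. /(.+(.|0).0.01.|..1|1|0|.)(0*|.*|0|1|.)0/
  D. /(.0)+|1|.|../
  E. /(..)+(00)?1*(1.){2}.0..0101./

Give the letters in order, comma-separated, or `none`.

C, E

A → no match
B → no match
C → match
D → no match
E → match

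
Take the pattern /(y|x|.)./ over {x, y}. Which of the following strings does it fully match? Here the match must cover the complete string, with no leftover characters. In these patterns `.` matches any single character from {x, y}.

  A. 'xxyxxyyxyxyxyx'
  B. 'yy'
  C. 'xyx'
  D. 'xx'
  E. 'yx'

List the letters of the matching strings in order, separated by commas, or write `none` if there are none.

A → no match
B → match
C → no match
D → match
E → match

B, D, E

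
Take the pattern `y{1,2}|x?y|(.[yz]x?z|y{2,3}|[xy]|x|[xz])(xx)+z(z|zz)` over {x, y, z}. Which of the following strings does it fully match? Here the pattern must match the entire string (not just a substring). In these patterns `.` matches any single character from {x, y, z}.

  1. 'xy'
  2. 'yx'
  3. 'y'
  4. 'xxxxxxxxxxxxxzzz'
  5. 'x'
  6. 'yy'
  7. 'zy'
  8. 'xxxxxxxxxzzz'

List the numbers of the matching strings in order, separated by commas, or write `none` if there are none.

1 → match
2 → no match
3 → match
4 → match
5 → no match
6 → match
7 → no match
8 → match

1, 3, 4, 6, 8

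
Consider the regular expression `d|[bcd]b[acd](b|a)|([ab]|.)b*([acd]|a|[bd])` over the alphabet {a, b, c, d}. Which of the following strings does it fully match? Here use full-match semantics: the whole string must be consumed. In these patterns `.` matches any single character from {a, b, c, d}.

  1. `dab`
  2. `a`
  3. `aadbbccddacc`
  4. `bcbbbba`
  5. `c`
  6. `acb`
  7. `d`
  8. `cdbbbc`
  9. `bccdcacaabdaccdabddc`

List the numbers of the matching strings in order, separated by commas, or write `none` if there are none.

7

1 → no match
2 → no match
3 → no match
4 → no match
5 → no match
6 → no match
7 → match
8 → no match
9 → no match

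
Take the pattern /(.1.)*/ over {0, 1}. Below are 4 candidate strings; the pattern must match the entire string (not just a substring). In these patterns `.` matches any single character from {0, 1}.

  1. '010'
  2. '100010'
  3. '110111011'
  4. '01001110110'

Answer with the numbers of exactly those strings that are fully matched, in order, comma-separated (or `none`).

1 → match
2 → no match
3 → match
4 → no match

1, 3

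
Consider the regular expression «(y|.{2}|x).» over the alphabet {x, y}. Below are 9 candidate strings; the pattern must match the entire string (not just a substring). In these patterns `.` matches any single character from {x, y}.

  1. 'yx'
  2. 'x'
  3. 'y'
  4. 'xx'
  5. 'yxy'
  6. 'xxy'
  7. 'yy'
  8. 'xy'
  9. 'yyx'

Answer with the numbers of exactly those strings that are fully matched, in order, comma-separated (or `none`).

1, 4, 5, 6, 7, 8, 9

1 → match
2 → no match
3 → no match
4 → match
5 → match
6 → match
7 → match
8 → match
9 → match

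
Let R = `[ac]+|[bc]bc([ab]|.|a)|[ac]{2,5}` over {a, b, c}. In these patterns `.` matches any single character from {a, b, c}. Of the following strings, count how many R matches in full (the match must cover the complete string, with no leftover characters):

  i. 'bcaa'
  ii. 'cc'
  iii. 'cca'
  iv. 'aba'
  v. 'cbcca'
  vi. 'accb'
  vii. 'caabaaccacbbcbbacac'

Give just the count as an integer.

i → no match
ii → match
iii → match
iv → no match
v → no match
vi → no match
vii → no match
Total matched: 2

2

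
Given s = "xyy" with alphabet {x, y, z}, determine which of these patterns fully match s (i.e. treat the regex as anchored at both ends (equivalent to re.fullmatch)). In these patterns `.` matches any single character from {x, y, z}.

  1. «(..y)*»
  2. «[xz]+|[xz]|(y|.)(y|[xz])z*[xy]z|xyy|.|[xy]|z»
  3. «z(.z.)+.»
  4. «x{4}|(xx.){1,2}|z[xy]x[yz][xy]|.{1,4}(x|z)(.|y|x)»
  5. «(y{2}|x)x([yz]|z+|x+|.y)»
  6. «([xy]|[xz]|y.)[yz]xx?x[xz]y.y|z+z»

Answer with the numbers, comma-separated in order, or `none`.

1 → match
2 → match
3 → no match — must start with "z"
4 → no match
5 → no match
6 → no match

1, 2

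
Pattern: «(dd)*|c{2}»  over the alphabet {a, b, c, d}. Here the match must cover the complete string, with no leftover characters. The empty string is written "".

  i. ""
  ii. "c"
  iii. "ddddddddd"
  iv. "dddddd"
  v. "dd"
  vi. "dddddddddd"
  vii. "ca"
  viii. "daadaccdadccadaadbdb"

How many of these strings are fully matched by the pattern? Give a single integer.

i → match
ii → no match
iii → no match
iv → match
v → match
vi → match
vii → no match
viii → no match
Total matched: 4

4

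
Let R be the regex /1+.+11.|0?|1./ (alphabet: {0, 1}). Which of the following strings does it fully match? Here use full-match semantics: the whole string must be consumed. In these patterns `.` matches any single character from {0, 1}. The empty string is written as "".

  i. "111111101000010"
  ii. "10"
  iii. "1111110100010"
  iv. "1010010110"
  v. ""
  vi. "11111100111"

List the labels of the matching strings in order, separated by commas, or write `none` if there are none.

ii, iv, v, vi

i → no match
ii → match
iii → no match
iv → match
v → match
vi → match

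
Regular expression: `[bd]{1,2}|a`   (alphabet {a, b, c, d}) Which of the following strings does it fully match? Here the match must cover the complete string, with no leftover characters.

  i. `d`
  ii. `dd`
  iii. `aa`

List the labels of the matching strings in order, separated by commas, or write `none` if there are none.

i. `d` → match
ii. `dd` → match
iii. `aa` → no match

i, ii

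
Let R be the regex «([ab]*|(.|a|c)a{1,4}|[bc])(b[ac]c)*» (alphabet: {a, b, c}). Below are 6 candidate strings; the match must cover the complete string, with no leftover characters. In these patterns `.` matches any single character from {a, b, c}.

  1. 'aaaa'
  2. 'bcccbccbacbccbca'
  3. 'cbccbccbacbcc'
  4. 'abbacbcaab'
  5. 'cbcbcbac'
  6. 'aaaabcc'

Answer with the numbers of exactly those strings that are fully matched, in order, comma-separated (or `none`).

1, 3, 6

1 → match
2 → no match
3 → match
4 → no match
5 → no match
6 → match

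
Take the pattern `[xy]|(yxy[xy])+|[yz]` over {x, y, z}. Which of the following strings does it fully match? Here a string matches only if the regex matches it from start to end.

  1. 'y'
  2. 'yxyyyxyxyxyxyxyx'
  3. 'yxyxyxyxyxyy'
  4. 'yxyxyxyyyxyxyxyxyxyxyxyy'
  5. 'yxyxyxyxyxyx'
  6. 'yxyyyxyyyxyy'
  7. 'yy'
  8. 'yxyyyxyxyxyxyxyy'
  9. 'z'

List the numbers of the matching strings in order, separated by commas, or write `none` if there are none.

1 → match
2 → match
3 → match
4 → match
5 → match
6 → match
7 → no match
8 → match
9 → match

1, 2, 3, 4, 5, 6, 8, 9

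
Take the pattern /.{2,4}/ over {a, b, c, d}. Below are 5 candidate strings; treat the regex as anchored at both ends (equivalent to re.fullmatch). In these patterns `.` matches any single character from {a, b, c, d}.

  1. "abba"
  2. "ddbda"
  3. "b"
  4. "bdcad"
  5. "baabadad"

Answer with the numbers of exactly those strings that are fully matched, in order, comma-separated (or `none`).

1 → match
2 → no match
3 → no match
4 → no match
5 → no match

1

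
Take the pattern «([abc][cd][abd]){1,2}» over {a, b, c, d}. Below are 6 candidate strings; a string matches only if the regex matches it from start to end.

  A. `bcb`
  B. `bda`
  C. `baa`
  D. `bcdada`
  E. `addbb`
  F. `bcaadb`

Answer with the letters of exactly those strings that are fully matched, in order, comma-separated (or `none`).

A, B, D, F

A → match
B → match
C → no match
D → match
E → no match
F → match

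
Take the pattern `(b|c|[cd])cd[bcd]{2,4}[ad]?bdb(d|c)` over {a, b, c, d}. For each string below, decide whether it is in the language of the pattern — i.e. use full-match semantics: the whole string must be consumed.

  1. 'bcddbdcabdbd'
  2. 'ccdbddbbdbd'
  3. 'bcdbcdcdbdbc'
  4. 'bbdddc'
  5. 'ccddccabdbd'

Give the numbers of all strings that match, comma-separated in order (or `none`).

1, 2, 3, 5

1 → match
2 → match
3 → match
4 → no match
5 → match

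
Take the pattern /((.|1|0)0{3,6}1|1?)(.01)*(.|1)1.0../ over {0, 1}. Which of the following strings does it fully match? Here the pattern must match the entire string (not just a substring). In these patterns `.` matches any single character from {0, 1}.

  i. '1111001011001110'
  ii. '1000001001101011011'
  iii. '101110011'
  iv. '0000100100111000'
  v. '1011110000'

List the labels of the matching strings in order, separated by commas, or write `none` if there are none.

i → no match
ii → match
iii → match
iv → no match
v → no match

ii, iii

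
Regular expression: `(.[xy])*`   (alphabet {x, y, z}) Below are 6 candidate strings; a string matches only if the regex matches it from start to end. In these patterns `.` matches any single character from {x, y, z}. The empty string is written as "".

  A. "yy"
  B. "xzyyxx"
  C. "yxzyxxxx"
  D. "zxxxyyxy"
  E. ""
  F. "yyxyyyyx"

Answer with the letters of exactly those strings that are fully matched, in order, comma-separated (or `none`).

A, C, D, E, F

A → match
B → no match
C → match
D → match
E → match
F → match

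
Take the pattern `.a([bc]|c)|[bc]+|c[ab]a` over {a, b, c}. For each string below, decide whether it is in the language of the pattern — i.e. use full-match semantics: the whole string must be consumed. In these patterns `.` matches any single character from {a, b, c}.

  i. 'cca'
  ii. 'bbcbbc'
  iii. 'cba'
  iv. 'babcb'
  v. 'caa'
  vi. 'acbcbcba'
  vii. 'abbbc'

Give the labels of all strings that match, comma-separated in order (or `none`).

ii, iii, v

i → no match
ii → match
iii → match
iv → no match
v → match
vi → no match
vii → no match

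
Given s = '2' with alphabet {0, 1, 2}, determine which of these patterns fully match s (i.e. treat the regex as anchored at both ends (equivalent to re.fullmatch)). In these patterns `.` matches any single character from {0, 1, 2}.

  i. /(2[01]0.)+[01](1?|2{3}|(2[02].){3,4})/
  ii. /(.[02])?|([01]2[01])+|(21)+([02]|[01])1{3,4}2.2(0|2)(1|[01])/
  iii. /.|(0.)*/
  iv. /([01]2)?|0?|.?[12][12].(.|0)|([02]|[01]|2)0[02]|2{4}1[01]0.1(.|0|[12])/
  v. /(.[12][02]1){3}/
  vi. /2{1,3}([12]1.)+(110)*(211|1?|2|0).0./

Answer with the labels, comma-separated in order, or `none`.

iii

i → no match
ii → no match
iii → match
iv → no match
v → no match — must end with '1'
vi → no match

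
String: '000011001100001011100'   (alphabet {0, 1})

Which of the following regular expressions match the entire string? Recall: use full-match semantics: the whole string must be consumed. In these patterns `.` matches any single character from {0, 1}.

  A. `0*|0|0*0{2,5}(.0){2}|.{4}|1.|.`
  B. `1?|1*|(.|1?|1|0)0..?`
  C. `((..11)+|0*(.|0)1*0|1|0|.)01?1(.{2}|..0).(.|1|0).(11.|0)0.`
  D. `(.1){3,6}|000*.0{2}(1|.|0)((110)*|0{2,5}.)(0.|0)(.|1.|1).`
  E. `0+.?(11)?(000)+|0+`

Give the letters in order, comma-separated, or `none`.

A → no match
B → no match
C → match
D → no match
E → no match

C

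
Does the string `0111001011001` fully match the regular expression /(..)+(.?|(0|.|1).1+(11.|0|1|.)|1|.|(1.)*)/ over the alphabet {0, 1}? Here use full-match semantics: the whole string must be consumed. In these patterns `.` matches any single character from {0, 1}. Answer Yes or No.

Yes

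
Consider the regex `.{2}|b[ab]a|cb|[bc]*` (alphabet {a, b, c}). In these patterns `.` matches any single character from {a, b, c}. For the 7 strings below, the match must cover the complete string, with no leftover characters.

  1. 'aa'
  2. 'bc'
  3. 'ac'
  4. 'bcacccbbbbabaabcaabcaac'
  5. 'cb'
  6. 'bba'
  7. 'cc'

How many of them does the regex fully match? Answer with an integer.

6

1. 'aa' → match
2. 'bc' → match
3. 'ac' → match
4 → no match
5. 'cb' → match
6. 'bba' → match
7. 'cc' → match
Total matched: 6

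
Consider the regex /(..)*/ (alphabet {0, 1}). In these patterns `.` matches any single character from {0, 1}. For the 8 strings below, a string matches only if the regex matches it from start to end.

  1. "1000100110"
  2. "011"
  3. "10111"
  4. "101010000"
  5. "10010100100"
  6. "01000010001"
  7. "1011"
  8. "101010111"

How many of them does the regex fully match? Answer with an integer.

1. "1000100110" → match
2. "011" → no match
3. "10111" → no match
4. "101010000" → no match
5. "10010100100" → no match
6. "01000010001" → no match
7. "1011" → match
8. "101010111" → no match
Total matched: 2

2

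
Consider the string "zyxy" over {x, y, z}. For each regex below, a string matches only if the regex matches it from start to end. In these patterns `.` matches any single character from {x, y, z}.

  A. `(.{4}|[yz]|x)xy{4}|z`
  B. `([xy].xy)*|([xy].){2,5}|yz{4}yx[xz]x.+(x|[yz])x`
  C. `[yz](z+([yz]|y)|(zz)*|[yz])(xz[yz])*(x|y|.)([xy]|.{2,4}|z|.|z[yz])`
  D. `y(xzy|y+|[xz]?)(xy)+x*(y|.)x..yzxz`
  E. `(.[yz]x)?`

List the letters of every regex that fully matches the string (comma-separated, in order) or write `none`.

C

A → no match
B → no match
C → match
D → no match — must start with "y"
E → no match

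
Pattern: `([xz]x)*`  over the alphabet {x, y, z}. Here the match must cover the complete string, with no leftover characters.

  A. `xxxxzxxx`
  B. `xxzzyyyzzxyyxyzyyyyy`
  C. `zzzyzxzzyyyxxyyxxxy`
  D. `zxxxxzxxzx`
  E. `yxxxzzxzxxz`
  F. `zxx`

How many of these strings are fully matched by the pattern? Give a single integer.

1

A. `xxxxzxxx` → match
B → no match
C → no match
D. `zxxxxzxxzx` → no match
E. `yxxxzzxzxxz` → no match
F. `zxx` → no match
Total matched: 1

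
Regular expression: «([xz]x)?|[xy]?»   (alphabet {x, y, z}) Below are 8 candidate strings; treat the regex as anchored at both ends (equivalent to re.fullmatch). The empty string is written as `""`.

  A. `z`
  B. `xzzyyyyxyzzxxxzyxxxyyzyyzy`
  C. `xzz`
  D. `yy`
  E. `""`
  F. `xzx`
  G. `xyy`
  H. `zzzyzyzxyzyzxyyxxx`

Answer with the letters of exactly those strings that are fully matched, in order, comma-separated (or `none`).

A → no match
B → no match
C → no match
D → no match
E → match
F → no match
G → no match
H → no match

E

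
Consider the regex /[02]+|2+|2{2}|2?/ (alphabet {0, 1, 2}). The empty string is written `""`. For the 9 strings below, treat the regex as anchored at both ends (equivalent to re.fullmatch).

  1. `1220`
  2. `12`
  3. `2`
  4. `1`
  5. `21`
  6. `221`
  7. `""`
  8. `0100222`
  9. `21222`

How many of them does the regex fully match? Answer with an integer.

1 → no match
2 → no match
3 → match
4 → no match
5 → no match
6 → no match
7 → match
8 → no match
9 → no match
Total matched: 2

2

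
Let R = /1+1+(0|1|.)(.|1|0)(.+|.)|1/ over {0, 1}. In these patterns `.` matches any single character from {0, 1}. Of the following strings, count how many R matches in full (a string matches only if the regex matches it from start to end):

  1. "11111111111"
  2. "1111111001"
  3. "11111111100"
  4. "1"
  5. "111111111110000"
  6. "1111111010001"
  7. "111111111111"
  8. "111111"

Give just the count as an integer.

8

1 → match
2 → match
3 → match
4 → match
5 → match
6 → match
7 → match
8 → match
Total matched: 8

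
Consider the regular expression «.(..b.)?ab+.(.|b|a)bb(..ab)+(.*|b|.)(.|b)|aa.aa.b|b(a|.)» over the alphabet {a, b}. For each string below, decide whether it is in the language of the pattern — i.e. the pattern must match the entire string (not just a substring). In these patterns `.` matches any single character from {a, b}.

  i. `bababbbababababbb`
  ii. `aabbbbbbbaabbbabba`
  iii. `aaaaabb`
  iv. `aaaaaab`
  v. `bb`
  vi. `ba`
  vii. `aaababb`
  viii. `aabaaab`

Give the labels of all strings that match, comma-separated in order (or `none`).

i, ii, iii, iv, v, vi, viii

i → match
ii → match
iii. `aaaaabb` → match
iv. `aaaaaab` → match
v. `bb` → match
vi. `ba` → match
vii. `aaababb` → no match
viii. `aabaaab` → match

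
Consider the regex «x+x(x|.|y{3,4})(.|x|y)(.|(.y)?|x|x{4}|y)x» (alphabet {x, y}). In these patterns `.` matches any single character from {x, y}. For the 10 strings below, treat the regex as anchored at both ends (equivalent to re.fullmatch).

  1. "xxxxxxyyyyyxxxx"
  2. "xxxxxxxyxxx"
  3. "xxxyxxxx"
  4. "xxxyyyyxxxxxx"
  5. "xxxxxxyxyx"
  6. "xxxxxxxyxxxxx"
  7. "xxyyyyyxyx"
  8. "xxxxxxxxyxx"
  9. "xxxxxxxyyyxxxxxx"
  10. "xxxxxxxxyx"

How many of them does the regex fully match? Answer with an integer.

1 → no match
2 → match
3 → no match
4 → match
5 → match
6 → match
7 → match
8 → match
9 → match
10 → match
Total matched: 8

8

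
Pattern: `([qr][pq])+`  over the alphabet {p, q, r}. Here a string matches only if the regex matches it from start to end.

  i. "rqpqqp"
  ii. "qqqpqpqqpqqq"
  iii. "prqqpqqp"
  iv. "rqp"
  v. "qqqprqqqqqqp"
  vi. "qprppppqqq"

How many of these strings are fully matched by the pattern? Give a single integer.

i. "rqpqqp" → no match
ii. "qqqpqpqqpqqq" → no match
iii. "prqqpqqp" → no match
iv. "rqp" → no match
v. "qqqprqqqqqqp" → match
vi. "qprppppqqq" → no match
Total matched: 1

1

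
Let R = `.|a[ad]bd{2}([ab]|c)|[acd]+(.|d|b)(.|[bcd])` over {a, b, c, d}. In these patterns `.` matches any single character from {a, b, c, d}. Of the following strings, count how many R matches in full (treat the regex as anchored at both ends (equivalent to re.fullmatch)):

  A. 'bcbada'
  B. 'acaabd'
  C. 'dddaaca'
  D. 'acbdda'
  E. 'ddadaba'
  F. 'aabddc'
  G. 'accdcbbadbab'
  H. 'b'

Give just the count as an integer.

A → no match
B → match
C → match
D → no match
E → match
F → match
G → no match
H → match
Total matched: 5

5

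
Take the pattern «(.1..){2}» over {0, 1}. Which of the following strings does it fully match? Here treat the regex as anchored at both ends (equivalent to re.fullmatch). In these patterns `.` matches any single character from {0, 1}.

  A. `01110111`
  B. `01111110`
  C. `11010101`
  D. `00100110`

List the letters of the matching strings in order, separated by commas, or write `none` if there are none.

A → match
B → match
C → match
D → no match

A, B, C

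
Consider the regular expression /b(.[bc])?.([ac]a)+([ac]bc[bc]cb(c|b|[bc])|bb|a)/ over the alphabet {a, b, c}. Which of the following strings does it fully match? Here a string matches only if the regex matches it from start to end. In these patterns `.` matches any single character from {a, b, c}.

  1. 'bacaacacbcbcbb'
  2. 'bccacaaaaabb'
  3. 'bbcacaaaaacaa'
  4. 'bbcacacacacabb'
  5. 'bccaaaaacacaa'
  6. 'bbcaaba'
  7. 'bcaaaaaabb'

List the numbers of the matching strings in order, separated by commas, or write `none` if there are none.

1 → no match
2 → match
3 → match
4 → match
5 → match
6 → no match
7 → match

2, 3, 4, 5, 7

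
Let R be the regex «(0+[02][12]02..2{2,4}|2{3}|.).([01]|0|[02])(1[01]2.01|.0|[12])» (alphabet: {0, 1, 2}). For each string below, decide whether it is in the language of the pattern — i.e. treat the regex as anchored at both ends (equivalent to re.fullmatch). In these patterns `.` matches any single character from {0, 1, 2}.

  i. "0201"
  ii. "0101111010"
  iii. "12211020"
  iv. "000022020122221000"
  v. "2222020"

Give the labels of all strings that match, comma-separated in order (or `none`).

i → match
ii → no match
iii → no match
iv → match
v → match

i, iv, v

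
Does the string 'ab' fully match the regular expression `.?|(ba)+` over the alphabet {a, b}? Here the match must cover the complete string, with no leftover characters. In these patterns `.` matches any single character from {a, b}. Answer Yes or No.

No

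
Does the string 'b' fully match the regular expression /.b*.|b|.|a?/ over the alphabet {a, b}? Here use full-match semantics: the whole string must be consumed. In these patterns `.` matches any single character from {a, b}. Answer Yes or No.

Yes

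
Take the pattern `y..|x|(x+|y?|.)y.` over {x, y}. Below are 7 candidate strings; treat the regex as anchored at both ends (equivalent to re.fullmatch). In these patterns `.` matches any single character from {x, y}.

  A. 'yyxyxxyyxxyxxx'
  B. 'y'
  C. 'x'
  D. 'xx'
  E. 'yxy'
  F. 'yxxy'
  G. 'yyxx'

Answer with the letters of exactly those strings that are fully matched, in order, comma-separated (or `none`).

A → no match
B → no match
C → match
D → no match
E → match
F → no match
G → no match

C, E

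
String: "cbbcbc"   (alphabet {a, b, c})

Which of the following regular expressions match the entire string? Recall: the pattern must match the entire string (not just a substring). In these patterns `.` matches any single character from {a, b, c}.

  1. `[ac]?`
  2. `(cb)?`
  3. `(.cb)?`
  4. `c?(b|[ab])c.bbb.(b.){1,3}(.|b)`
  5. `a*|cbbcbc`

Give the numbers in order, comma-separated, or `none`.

1 → no match
2 → no match
3 → no match
4 → no match
5 → match

5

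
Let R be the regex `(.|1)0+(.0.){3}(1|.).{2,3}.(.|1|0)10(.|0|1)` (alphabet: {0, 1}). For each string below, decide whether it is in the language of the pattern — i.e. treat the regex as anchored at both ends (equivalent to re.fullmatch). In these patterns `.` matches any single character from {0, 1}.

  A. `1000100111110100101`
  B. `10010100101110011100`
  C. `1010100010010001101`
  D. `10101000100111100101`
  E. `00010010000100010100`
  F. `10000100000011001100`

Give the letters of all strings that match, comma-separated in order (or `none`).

C, D, E, F

A → no match
B → no match
C → match
D → match
E → match
F → match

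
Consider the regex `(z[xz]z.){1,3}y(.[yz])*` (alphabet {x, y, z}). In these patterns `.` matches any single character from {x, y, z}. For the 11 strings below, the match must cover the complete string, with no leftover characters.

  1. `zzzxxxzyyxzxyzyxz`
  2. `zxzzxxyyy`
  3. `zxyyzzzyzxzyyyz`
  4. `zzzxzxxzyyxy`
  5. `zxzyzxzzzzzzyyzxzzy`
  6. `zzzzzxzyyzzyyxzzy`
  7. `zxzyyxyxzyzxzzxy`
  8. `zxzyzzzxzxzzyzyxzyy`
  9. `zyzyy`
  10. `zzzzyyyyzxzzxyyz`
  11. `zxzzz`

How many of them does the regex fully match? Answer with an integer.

1 → no match
2 → no match
3 → no match
4 → no match
5 → match
6 → match
7 → no match
8 → match
9 → no match
10 → no match
11 → no match
Total matched: 3

3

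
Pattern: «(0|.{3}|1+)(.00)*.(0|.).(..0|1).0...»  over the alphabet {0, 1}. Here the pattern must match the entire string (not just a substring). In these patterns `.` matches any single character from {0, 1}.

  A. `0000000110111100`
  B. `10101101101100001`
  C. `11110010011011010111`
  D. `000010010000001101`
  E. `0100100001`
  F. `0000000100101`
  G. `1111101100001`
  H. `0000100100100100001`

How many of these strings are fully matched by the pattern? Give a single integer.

5

A → no match
B → no match
C → match
D → no match
E → match
F → match
G → match
H → match
Total matched: 5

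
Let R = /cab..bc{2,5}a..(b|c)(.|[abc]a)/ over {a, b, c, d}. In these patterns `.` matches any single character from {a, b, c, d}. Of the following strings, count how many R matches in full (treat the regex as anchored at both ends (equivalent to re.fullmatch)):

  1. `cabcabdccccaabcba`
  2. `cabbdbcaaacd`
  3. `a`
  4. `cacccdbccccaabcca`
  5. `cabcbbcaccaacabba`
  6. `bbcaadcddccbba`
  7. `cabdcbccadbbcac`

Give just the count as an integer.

1 → no match
2 → no match
3 → no match — must start with `cab`
4 → no match — must start with `cab`
5 → no match
6 → no match — must start with `cab`
7 → no match
Total matched: 0

0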